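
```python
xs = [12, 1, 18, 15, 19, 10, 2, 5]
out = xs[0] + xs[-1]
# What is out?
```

xs has length 8. xs[0] = 12.
xs has length 8. Negative index -1 maps to positive index 8 + (-1) = 7. xs[7] = 5.
Sum: 12 + 5 = 17.

17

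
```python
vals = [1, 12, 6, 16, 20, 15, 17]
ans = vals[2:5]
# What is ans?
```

vals has length 7. The slice vals[2:5] selects indices [2, 3, 4] (2->6, 3->16, 4->20), giving [6, 16, 20].

[6, 16, 20]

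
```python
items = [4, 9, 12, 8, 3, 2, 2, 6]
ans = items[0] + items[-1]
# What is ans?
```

items has length 8. items[0] = 4.
items has length 8. Negative index -1 maps to positive index 8 + (-1) = 7. items[7] = 6.
Sum: 4 + 6 = 10.

10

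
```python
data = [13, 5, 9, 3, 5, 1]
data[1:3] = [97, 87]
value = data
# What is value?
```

data starts as [13, 5, 9, 3, 5, 1] (length 6). The slice data[1:3] covers indices [1, 2] with values [5, 9]. Replacing that slice with [97, 87] (same length) produces [13, 97, 87, 3, 5, 1].

[13, 97, 87, 3, 5, 1]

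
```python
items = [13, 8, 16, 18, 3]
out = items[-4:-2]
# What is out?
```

items has length 5. The slice items[-4:-2] selects indices [1, 2] (1->8, 2->16), giving [8, 16].

[8, 16]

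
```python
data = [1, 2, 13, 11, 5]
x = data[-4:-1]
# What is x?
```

data has length 5. The slice data[-4:-1] selects indices [1, 2, 3] (1->2, 2->13, 3->11), giving [2, 13, 11].

[2, 13, 11]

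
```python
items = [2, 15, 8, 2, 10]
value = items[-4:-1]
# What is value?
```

items has length 5. The slice items[-4:-1] selects indices [1, 2, 3] (1->15, 2->8, 3->2), giving [15, 8, 2].

[15, 8, 2]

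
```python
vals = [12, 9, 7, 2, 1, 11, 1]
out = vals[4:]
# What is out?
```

vals has length 7. The slice vals[4:] selects indices [4, 5, 6] (4->1, 5->11, 6->1), giving [1, 11, 1].

[1, 11, 1]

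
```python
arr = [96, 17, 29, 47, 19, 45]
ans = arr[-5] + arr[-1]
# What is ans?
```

arr has length 6. Negative index -5 maps to positive index 6 + (-5) = 1. arr[1] = 17.
arr has length 6. Negative index -1 maps to positive index 6 + (-1) = 5. arr[5] = 45.
Sum: 17 + 45 = 62.

62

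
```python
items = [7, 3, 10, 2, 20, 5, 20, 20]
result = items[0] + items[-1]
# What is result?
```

items has length 8. items[0] = 7.
items has length 8. Negative index -1 maps to positive index 8 + (-1) = 7. items[7] = 20.
Sum: 7 + 20 = 27.

27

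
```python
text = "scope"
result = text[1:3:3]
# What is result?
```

text has length 5. The slice text[1:3:3] selects indices [1] (1->'c'), giving 'c'.

'c'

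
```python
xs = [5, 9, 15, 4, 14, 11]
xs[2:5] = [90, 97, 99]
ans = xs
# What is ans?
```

xs starts as [5, 9, 15, 4, 14, 11] (length 6). The slice xs[2:5] covers indices [2, 3, 4] with values [15, 4, 14]. Replacing that slice with [90, 97, 99] (same length) produces [5, 9, 90, 97, 99, 11].

[5, 9, 90, 97, 99, 11]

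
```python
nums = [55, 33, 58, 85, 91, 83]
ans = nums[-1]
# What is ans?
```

nums has length 6. Negative index -1 maps to positive index 6 + (-1) = 5. nums[5] = 83.

83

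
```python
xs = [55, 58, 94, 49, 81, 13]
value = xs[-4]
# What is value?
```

xs has length 6. Negative index -4 maps to positive index 6 + (-4) = 2. xs[2] = 94.

94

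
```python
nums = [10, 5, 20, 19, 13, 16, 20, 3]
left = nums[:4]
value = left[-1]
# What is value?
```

nums has length 8. The slice nums[:4] selects indices [0, 1, 2, 3] (0->10, 1->5, 2->20, 3->19), giving [10, 5, 20, 19]. So left = [10, 5, 20, 19]. Then left[-1] = 19.

19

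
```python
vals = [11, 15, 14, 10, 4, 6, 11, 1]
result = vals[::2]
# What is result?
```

vals has length 8. The slice vals[::2] selects indices [0, 2, 4, 6] (0->11, 2->14, 4->4, 6->11), giving [11, 14, 4, 11].

[11, 14, 4, 11]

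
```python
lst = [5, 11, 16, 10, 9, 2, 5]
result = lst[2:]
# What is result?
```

lst has length 7. The slice lst[2:] selects indices [2, 3, 4, 5, 6] (2->16, 3->10, 4->9, 5->2, 6->5), giving [16, 10, 9, 2, 5].

[16, 10, 9, 2, 5]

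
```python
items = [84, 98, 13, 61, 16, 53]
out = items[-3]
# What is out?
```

items has length 6. Negative index -3 maps to positive index 6 + (-3) = 3. items[3] = 61.

61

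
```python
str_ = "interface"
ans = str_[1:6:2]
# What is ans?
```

str_ has length 9. The slice str_[1:6:2] selects indices [1, 3, 5] (1->'n', 3->'e', 5->'f'), giving 'nef'.

'nef'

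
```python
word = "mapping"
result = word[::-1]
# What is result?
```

word has length 7. The slice word[::-1] selects indices [6, 5, 4, 3, 2, 1, 0] (6->'g', 5->'n', 4->'i', 3->'p', 2->'p', 1->'a', 0->'m'), giving 'gnippam'.

'gnippam'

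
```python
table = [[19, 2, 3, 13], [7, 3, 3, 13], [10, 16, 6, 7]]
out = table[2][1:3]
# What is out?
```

table[2] = [10, 16, 6, 7]. table[2] has length 4. The slice table[2][1:3] selects indices [1, 2] (1->16, 2->6), giving [16, 6].

[16, 6]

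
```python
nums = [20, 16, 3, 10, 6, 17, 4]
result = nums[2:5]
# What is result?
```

nums has length 7. The slice nums[2:5] selects indices [2, 3, 4] (2->3, 3->10, 4->6), giving [3, 10, 6].

[3, 10, 6]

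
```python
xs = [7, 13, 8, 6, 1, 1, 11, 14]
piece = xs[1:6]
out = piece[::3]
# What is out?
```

xs has length 8. The slice xs[1:6] selects indices [1, 2, 3, 4, 5] (1->13, 2->8, 3->6, 4->1, 5->1), giving [13, 8, 6, 1, 1]. So piece = [13, 8, 6, 1, 1]. piece has length 5. The slice piece[::3] selects indices [0, 3] (0->13, 3->1), giving [13, 1].

[13, 1]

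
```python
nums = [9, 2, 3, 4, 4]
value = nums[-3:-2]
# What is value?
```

nums has length 5. The slice nums[-3:-2] selects indices [2] (2->3), giving [3].

[3]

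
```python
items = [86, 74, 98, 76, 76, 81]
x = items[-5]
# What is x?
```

items has length 6. Negative index -5 maps to positive index 6 + (-5) = 1. items[1] = 74.

74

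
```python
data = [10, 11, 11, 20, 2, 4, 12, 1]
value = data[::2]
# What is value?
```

data has length 8. The slice data[::2] selects indices [0, 2, 4, 6] (0->10, 2->11, 4->2, 6->12), giving [10, 11, 2, 12].

[10, 11, 2, 12]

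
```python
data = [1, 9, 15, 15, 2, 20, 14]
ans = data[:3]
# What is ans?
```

data has length 7. The slice data[:3] selects indices [0, 1, 2] (0->1, 1->9, 2->15), giving [1, 9, 15].

[1, 9, 15]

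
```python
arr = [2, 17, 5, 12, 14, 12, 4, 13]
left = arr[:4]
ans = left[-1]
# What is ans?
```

arr has length 8. The slice arr[:4] selects indices [0, 1, 2, 3] (0->2, 1->17, 2->5, 3->12), giving [2, 17, 5, 12]. So left = [2, 17, 5, 12]. Then left[-1] = 12.

12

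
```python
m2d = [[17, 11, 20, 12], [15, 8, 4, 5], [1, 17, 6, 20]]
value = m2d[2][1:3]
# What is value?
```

m2d[2] = [1, 17, 6, 20]. m2d[2] has length 4. The slice m2d[2][1:3] selects indices [1, 2] (1->17, 2->6), giving [17, 6].

[17, 6]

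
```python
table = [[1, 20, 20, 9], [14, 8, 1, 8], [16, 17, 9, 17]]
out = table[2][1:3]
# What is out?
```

table[2] = [16, 17, 9, 17]. table[2] has length 4. The slice table[2][1:3] selects indices [1, 2] (1->17, 2->9), giving [17, 9].

[17, 9]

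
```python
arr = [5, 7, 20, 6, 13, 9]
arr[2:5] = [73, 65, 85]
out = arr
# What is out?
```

arr starts as [5, 7, 20, 6, 13, 9] (length 6). The slice arr[2:5] covers indices [2, 3, 4] with values [20, 6, 13]. Replacing that slice with [73, 65, 85] (same length) produces [5, 7, 73, 65, 85, 9].

[5, 7, 73, 65, 85, 9]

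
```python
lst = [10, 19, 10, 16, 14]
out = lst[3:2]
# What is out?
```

lst has length 5. The slice lst[3:2] resolves to an empty index range, so the result is [].

[]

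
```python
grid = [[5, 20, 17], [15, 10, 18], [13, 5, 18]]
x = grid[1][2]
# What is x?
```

grid[1] = [15, 10, 18]. Taking column 2 of that row yields 18.

18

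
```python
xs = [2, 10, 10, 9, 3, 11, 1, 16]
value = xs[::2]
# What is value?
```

xs has length 8. The slice xs[::2] selects indices [0, 2, 4, 6] (0->2, 2->10, 4->3, 6->1), giving [2, 10, 3, 1].

[2, 10, 3, 1]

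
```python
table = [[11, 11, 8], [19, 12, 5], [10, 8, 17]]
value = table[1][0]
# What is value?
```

table[1] = [19, 12, 5]. Taking column 0 of that row yields 19.

19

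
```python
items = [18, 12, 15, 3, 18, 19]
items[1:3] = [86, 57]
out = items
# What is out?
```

items starts as [18, 12, 15, 3, 18, 19] (length 6). The slice items[1:3] covers indices [1, 2] with values [12, 15]. Replacing that slice with [86, 57] (same length) produces [18, 86, 57, 3, 18, 19].

[18, 86, 57, 3, 18, 19]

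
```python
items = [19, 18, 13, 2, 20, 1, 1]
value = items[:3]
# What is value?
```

items has length 7. The slice items[:3] selects indices [0, 1, 2] (0->19, 1->18, 2->13), giving [19, 18, 13].

[19, 18, 13]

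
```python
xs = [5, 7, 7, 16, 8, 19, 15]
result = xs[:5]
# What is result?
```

xs has length 7. The slice xs[:5] selects indices [0, 1, 2, 3, 4] (0->5, 1->7, 2->7, 3->16, 4->8), giving [5, 7, 7, 16, 8].

[5, 7, 7, 16, 8]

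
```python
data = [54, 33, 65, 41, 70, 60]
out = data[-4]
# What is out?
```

data has length 6. Negative index -4 maps to positive index 6 + (-4) = 2. data[2] = 65.

65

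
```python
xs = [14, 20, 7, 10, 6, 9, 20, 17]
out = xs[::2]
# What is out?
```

xs has length 8. The slice xs[::2] selects indices [0, 2, 4, 6] (0->14, 2->7, 4->6, 6->20), giving [14, 7, 6, 20].

[14, 7, 6, 20]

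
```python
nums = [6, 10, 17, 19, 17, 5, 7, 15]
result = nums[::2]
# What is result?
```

nums has length 8. The slice nums[::2] selects indices [0, 2, 4, 6] (0->6, 2->17, 4->17, 6->7), giving [6, 17, 17, 7].

[6, 17, 17, 7]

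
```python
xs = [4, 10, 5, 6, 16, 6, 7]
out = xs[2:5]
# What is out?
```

xs has length 7. The slice xs[2:5] selects indices [2, 3, 4] (2->5, 3->6, 4->16), giving [5, 6, 16].

[5, 6, 16]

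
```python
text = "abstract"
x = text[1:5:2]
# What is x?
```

text has length 8. The slice text[1:5:2] selects indices [1, 3] (1->'b', 3->'t'), giving 'bt'.

'bt'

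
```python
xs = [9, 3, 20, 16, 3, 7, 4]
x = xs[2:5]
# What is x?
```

xs has length 7. The slice xs[2:5] selects indices [2, 3, 4] (2->20, 3->16, 4->3), giving [20, 16, 3].

[20, 16, 3]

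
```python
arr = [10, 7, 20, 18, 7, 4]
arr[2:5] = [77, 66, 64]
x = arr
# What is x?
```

arr starts as [10, 7, 20, 18, 7, 4] (length 6). The slice arr[2:5] covers indices [2, 3, 4] with values [20, 18, 7]. Replacing that slice with [77, 66, 64] (same length) produces [10, 7, 77, 66, 64, 4].

[10, 7, 77, 66, 64, 4]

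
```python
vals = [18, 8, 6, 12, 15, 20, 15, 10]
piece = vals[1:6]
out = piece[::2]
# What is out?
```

vals has length 8. The slice vals[1:6] selects indices [1, 2, 3, 4, 5] (1->8, 2->6, 3->12, 4->15, 5->20), giving [8, 6, 12, 15, 20]. So piece = [8, 6, 12, 15, 20]. piece has length 5. The slice piece[::2] selects indices [0, 2, 4] (0->8, 2->12, 4->20), giving [8, 12, 20].

[8, 12, 20]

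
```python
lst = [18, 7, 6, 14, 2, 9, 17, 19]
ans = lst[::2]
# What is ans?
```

lst has length 8. The slice lst[::2] selects indices [0, 2, 4, 6] (0->18, 2->6, 4->2, 6->17), giving [18, 6, 2, 17].

[18, 6, 2, 17]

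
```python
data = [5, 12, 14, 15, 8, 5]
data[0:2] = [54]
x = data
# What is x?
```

data starts as [5, 12, 14, 15, 8, 5] (length 6). The slice data[0:2] covers indices [0, 1] with values [5, 12]. Replacing that slice with [54] (different length) produces [54, 14, 15, 8, 5].

[54, 14, 15, 8, 5]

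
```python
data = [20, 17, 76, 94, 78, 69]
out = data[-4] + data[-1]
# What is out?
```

data has length 6. Negative index -4 maps to positive index 6 + (-4) = 2. data[2] = 76.
data has length 6. Negative index -1 maps to positive index 6 + (-1) = 5. data[5] = 69.
Sum: 76 + 69 = 145.

145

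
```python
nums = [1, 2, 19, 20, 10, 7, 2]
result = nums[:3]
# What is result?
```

nums has length 7. The slice nums[:3] selects indices [0, 1, 2] (0->1, 1->2, 2->19), giving [1, 2, 19].

[1, 2, 19]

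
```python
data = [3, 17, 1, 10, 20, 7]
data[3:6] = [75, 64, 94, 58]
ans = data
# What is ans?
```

data starts as [3, 17, 1, 10, 20, 7] (length 6). The slice data[3:6] covers indices [3, 4, 5] with values [10, 20, 7]. Replacing that slice with [75, 64, 94, 58] (different length) produces [3, 17, 1, 75, 64, 94, 58].

[3, 17, 1, 75, 64, 94, 58]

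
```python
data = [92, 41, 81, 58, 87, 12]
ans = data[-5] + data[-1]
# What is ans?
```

data has length 6. Negative index -5 maps to positive index 6 + (-5) = 1. data[1] = 41.
data has length 6. Negative index -1 maps to positive index 6 + (-1) = 5. data[5] = 12.
Sum: 41 + 12 = 53.

53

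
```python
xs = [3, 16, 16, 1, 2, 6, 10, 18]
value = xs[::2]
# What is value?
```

xs has length 8. The slice xs[::2] selects indices [0, 2, 4, 6] (0->3, 2->16, 4->2, 6->10), giving [3, 16, 2, 10].

[3, 16, 2, 10]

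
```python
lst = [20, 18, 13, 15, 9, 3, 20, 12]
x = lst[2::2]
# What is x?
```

lst has length 8. The slice lst[2::2] selects indices [2, 4, 6] (2->13, 4->9, 6->20), giving [13, 9, 20].

[13, 9, 20]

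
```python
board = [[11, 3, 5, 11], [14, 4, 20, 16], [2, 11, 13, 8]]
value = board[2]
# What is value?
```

board has 3 rows. Row 2 is [2, 11, 13, 8].

[2, 11, 13, 8]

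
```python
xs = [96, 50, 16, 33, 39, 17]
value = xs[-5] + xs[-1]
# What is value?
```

xs has length 6. Negative index -5 maps to positive index 6 + (-5) = 1. xs[1] = 50.
xs has length 6. Negative index -1 maps to positive index 6 + (-1) = 5. xs[5] = 17.
Sum: 50 + 17 = 67.

67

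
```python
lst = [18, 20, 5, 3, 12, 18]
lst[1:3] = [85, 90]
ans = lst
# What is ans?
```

lst starts as [18, 20, 5, 3, 12, 18] (length 6). The slice lst[1:3] covers indices [1, 2] with values [20, 5]. Replacing that slice with [85, 90] (same length) produces [18, 85, 90, 3, 12, 18].

[18, 85, 90, 3, 12, 18]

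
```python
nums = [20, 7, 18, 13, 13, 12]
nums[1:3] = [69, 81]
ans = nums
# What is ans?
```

nums starts as [20, 7, 18, 13, 13, 12] (length 6). The slice nums[1:3] covers indices [1, 2] with values [7, 18]. Replacing that slice with [69, 81] (same length) produces [20, 69, 81, 13, 13, 12].

[20, 69, 81, 13, 13, 12]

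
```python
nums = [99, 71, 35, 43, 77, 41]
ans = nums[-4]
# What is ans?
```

nums has length 6. Negative index -4 maps to positive index 6 + (-4) = 2. nums[2] = 35.

35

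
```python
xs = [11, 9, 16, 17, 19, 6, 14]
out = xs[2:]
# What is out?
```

xs has length 7. The slice xs[2:] selects indices [2, 3, 4, 5, 6] (2->16, 3->17, 4->19, 5->6, 6->14), giving [16, 17, 19, 6, 14].

[16, 17, 19, 6, 14]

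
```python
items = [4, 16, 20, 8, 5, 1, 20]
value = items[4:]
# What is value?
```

items has length 7. The slice items[4:] selects indices [4, 5, 6] (4->5, 5->1, 6->20), giving [5, 1, 20].

[5, 1, 20]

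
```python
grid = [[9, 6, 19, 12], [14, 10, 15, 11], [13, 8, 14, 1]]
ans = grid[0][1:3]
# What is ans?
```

grid[0] = [9, 6, 19, 12]. grid[0] has length 4. The slice grid[0][1:3] selects indices [1, 2] (1->6, 2->19), giving [6, 19].

[6, 19]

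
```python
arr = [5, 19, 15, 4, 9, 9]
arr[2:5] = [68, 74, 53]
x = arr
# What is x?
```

arr starts as [5, 19, 15, 4, 9, 9] (length 6). The slice arr[2:5] covers indices [2, 3, 4] with values [15, 4, 9]. Replacing that slice with [68, 74, 53] (same length) produces [5, 19, 68, 74, 53, 9].

[5, 19, 68, 74, 53, 9]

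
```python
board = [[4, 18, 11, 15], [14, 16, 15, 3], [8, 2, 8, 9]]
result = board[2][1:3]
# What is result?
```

board[2] = [8, 2, 8, 9]. board[2] has length 4. The slice board[2][1:3] selects indices [1, 2] (1->2, 2->8), giving [2, 8].

[2, 8]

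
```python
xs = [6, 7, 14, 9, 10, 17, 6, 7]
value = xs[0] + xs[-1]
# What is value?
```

xs has length 8. xs[0] = 6.
xs has length 8. Negative index -1 maps to positive index 8 + (-1) = 7. xs[7] = 7.
Sum: 6 + 7 = 13.

13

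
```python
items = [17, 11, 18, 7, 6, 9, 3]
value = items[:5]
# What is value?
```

items has length 7. The slice items[:5] selects indices [0, 1, 2, 3, 4] (0->17, 1->11, 2->18, 3->7, 4->6), giving [17, 11, 18, 7, 6].

[17, 11, 18, 7, 6]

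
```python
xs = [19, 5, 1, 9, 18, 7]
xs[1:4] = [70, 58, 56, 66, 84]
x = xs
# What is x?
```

xs starts as [19, 5, 1, 9, 18, 7] (length 6). The slice xs[1:4] covers indices [1, 2, 3] with values [5, 1, 9]. Replacing that slice with [70, 58, 56, 66, 84] (different length) produces [19, 70, 58, 56, 66, 84, 18, 7].

[19, 70, 58, 56, 66, 84, 18, 7]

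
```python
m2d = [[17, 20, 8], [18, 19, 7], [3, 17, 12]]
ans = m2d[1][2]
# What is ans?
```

m2d[1] = [18, 19, 7]. Taking column 2 of that row yields 7.

7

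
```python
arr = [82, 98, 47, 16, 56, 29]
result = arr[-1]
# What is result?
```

arr has length 6. Negative index -1 maps to positive index 6 + (-1) = 5. arr[5] = 29.

29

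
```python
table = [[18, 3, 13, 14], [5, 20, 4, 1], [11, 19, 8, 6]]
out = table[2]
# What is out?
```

table has 3 rows. Row 2 is [11, 19, 8, 6].

[11, 19, 8, 6]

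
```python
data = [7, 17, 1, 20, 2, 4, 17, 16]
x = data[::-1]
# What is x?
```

data has length 8. The slice data[::-1] selects indices [7, 6, 5, 4, 3, 2, 1, 0] (7->16, 6->17, 5->4, 4->2, 3->20, 2->1, 1->17, 0->7), giving [16, 17, 4, 2, 20, 1, 17, 7].

[16, 17, 4, 2, 20, 1, 17, 7]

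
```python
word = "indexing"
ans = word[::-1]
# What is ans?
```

word has length 8. The slice word[::-1] selects indices [7, 6, 5, 4, 3, 2, 1, 0] (7->'g', 6->'n', 5->'i', 4->'x', 3->'e', 2->'d', 1->'n', 0->'i'), giving 'gnixedni'.

'gnixedni'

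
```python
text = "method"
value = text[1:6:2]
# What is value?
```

text has length 6. The slice text[1:6:2] selects indices [1, 3, 5] (1->'e', 3->'h', 5->'d'), giving 'ehd'.

'ehd'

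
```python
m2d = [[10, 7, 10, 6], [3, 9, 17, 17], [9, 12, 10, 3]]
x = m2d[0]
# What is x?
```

m2d has 3 rows. Row 0 is [10, 7, 10, 6].

[10, 7, 10, 6]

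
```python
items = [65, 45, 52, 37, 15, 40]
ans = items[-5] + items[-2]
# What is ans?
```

items has length 6. Negative index -5 maps to positive index 6 + (-5) = 1. items[1] = 45.
items has length 6. Negative index -2 maps to positive index 6 + (-2) = 4. items[4] = 15.
Sum: 45 + 15 = 60.

60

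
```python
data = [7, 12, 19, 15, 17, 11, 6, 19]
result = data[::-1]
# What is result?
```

data has length 8. The slice data[::-1] selects indices [7, 6, 5, 4, 3, 2, 1, 0] (7->19, 6->6, 5->11, 4->17, 3->15, 2->19, 1->12, 0->7), giving [19, 6, 11, 17, 15, 19, 12, 7].

[19, 6, 11, 17, 15, 19, 12, 7]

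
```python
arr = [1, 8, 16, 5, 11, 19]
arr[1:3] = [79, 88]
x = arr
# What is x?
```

arr starts as [1, 8, 16, 5, 11, 19] (length 6). The slice arr[1:3] covers indices [1, 2] with values [8, 16]. Replacing that slice with [79, 88] (same length) produces [1, 79, 88, 5, 11, 19].

[1, 79, 88, 5, 11, 19]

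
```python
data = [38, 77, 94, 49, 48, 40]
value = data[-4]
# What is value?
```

data has length 6. Negative index -4 maps to positive index 6 + (-4) = 2. data[2] = 94.

94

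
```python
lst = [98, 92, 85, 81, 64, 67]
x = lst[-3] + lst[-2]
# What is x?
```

lst has length 6. Negative index -3 maps to positive index 6 + (-3) = 3. lst[3] = 81.
lst has length 6. Negative index -2 maps to positive index 6 + (-2) = 4. lst[4] = 64.
Sum: 81 + 64 = 145.

145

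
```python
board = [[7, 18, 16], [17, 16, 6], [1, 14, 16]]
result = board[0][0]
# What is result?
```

board[0] = [7, 18, 16]. Taking column 0 of that row yields 7.

7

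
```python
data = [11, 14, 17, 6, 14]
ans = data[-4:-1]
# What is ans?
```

data has length 5. The slice data[-4:-1] selects indices [1, 2, 3] (1->14, 2->17, 3->6), giving [14, 17, 6].

[14, 17, 6]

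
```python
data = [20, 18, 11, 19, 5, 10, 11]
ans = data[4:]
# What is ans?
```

data has length 7. The slice data[4:] selects indices [4, 5, 6] (4->5, 5->10, 6->11), giving [5, 10, 11].

[5, 10, 11]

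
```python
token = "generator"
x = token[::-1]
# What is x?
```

token has length 9. The slice token[::-1] selects indices [8, 7, 6, 5, 4, 3, 2, 1, 0] (8->'r', 7->'o', 6->'t', 5->'a', 4->'r', 3->'e', 2->'n', 1->'e', 0->'g'), giving 'rotareneg'.

'rotareneg'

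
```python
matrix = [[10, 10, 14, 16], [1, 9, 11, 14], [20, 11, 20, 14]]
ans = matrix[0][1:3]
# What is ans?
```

matrix[0] = [10, 10, 14, 16]. matrix[0] has length 4. The slice matrix[0][1:3] selects indices [1, 2] (1->10, 2->14), giving [10, 14].

[10, 14]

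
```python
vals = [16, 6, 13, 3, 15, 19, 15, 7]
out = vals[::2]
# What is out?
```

vals has length 8. The slice vals[::2] selects indices [0, 2, 4, 6] (0->16, 2->13, 4->15, 6->15), giving [16, 13, 15, 15].

[16, 13, 15, 15]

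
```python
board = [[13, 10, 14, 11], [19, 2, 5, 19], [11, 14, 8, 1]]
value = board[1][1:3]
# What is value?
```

board[1] = [19, 2, 5, 19]. board[1] has length 4. The slice board[1][1:3] selects indices [1, 2] (1->2, 2->5), giving [2, 5].

[2, 5]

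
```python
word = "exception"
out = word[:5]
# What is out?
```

word has length 9. The slice word[:5] selects indices [0, 1, 2, 3, 4] (0->'e', 1->'x', 2->'c', 3->'e', 4->'p'), giving 'excep'.

'excep'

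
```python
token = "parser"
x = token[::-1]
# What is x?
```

token has length 6. The slice token[::-1] selects indices [5, 4, 3, 2, 1, 0] (5->'r', 4->'e', 3->'s', 2->'r', 1->'a', 0->'p'), giving 'resrap'.

'resrap'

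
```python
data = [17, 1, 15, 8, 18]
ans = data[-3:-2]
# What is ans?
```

data has length 5. The slice data[-3:-2] selects indices [2] (2->15), giving [15].

[15]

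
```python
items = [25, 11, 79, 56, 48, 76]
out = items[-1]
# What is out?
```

items has length 6. Negative index -1 maps to positive index 6 + (-1) = 5. items[5] = 76.

76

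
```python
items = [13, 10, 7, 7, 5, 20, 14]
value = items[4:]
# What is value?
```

items has length 7. The slice items[4:] selects indices [4, 5, 6] (4->5, 5->20, 6->14), giving [5, 20, 14].

[5, 20, 14]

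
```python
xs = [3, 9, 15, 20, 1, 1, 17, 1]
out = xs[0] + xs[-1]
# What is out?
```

xs has length 8. xs[0] = 3.
xs has length 8. Negative index -1 maps to positive index 8 + (-1) = 7. xs[7] = 1.
Sum: 3 + 1 = 4.

4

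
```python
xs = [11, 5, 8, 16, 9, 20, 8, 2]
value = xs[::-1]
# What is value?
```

xs has length 8. The slice xs[::-1] selects indices [7, 6, 5, 4, 3, 2, 1, 0] (7->2, 6->8, 5->20, 4->9, 3->16, 2->8, 1->5, 0->11), giving [2, 8, 20, 9, 16, 8, 5, 11].

[2, 8, 20, 9, 16, 8, 5, 11]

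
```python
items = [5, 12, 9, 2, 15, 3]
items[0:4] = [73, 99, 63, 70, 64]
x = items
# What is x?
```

items starts as [5, 12, 9, 2, 15, 3] (length 6). The slice items[0:4] covers indices [0, 1, 2, 3] with values [5, 12, 9, 2]. Replacing that slice with [73, 99, 63, 70, 64] (different length) produces [73, 99, 63, 70, 64, 15, 3].

[73, 99, 63, 70, 64, 15, 3]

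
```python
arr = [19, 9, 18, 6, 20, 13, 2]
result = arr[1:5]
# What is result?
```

arr has length 7. The slice arr[1:5] selects indices [1, 2, 3, 4] (1->9, 2->18, 3->6, 4->20), giving [9, 18, 6, 20].

[9, 18, 6, 20]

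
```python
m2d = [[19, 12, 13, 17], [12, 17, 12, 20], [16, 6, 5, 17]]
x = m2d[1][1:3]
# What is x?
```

m2d[1] = [12, 17, 12, 20]. m2d[1] has length 4. The slice m2d[1][1:3] selects indices [1, 2] (1->17, 2->12), giving [17, 12].

[17, 12]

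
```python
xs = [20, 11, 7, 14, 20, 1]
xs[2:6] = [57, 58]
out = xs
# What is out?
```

xs starts as [20, 11, 7, 14, 20, 1] (length 6). The slice xs[2:6] covers indices [2, 3, 4, 5] with values [7, 14, 20, 1]. Replacing that slice with [57, 58] (different length) produces [20, 11, 57, 58].

[20, 11, 57, 58]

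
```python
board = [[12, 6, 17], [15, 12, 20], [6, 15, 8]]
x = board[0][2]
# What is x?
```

board[0] = [12, 6, 17]. Taking column 2 of that row yields 17.

17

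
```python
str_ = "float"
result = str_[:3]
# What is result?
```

str_ has length 5. The slice str_[:3] selects indices [0, 1, 2] (0->'f', 1->'l', 2->'o'), giving 'flo'.

'flo'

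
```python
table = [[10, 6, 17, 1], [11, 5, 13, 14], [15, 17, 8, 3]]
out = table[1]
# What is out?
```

table has 3 rows. Row 1 is [11, 5, 13, 14].

[11, 5, 13, 14]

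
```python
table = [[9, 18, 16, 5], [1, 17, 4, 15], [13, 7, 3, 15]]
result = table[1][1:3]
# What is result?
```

table[1] = [1, 17, 4, 15]. table[1] has length 4. The slice table[1][1:3] selects indices [1, 2] (1->17, 2->4), giving [17, 4].

[17, 4]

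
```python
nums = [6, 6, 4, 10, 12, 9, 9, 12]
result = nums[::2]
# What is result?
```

nums has length 8. The slice nums[::2] selects indices [0, 2, 4, 6] (0->6, 2->4, 4->12, 6->9), giving [6, 4, 12, 9].

[6, 4, 12, 9]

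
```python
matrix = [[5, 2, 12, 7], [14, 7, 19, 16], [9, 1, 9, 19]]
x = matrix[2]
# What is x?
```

matrix has 3 rows. Row 2 is [9, 1, 9, 19].

[9, 1, 9, 19]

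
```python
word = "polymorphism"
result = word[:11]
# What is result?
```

word has length 12. The slice word[:11] selects indices [0, 1, 2, 3, 4, 5, 6, 7, 8, 9, 10] (0->'p', 1->'o', 2->'l', 3->'y', 4->'m', 5->'o', 6->'r', 7->'p', 8->'h', 9->'i', 10->'s'), giving 'polymorphis'.

'polymorphis'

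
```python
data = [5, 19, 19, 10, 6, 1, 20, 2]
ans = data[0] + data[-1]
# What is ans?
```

data has length 8. data[0] = 5.
data has length 8. Negative index -1 maps to positive index 8 + (-1) = 7. data[7] = 2.
Sum: 5 + 2 = 7.

7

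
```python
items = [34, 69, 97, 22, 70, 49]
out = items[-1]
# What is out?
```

items has length 6. Negative index -1 maps to positive index 6 + (-1) = 5. items[5] = 49.

49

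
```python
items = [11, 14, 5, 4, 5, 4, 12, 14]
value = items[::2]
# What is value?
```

items has length 8. The slice items[::2] selects indices [0, 2, 4, 6] (0->11, 2->5, 4->5, 6->12), giving [11, 5, 5, 12].

[11, 5, 5, 12]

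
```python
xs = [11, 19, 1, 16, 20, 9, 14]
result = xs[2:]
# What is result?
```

xs has length 7. The slice xs[2:] selects indices [2, 3, 4, 5, 6] (2->1, 3->16, 4->20, 5->9, 6->14), giving [1, 16, 20, 9, 14].

[1, 16, 20, 9, 14]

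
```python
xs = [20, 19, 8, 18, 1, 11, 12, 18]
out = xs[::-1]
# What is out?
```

xs has length 8. The slice xs[::-1] selects indices [7, 6, 5, 4, 3, 2, 1, 0] (7->18, 6->12, 5->11, 4->1, 3->18, 2->8, 1->19, 0->20), giving [18, 12, 11, 1, 18, 8, 19, 20].

[18, 12, 11, 1, 18, 8, 19, 20]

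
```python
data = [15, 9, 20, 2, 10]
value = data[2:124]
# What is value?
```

data has length 5. The slice data[2:124] selects indices [2, 3, 4] (2->20, 3->2, 4->10), giving [20, 2, 10].

[20, 2, 10]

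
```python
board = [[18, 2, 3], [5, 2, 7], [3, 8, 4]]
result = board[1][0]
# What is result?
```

board[1] = [5, 2, 7]. Taking column 0 of that row yields 5.

5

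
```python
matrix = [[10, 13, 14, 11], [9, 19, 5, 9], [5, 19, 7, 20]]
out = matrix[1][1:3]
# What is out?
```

matrix[1] = [9, 19, 5, 9]. matrix[1] has length 4. The slice matrix[1][1:3] selects indices [1, 2] (1->19, 2->5), giving [19, 5].

[19, 5]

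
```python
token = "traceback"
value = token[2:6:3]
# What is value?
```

token has length 9. The slice token[2:6:3] selects indices [2, 5] (2->'a', 5->'b'), giving 'ab'.

'ab'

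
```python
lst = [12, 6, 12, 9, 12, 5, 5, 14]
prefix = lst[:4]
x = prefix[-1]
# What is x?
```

lst has length 8. The slice lst[:4] selects indices [0, 1, 2, 3] (0->12, 1->6, 2->12, 3->9), giving [12, 6, 12, 9]. So prefix = [12, 6, 12, 9]. Then prefix[-1] = 9.

9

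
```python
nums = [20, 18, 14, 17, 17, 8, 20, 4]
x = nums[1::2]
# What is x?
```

nums has length 8. The slice nums[1::2] selects indices [1, 3, 5, 7] (1->18, 3->17, 5->8, 7->4), giving [18, 17, 8, 4].

[18, 17, 8, 4]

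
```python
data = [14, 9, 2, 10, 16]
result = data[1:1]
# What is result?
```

data has length 5. The slice data[1:1] resolves to an empty index range, so the result is [].

[]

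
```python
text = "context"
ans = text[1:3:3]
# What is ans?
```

text has length 7. The slice text[1:3:3] selects indices [1] (1->'o'), giving 'o'.

'o'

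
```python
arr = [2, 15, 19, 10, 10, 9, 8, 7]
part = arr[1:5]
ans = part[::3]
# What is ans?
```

arr has length 8. The slice arr[1:5] selects indices [1, 2, 3, 4] (1->15, 2->19, 3->10, 4->10), giving [15, 19, 10, 10]. So part = [15, 19, 10, 10]. part has length 4. The slice part[::3] selects indices [0, 3] (0->15, 3->10), giving [15, 10].

[15, 10]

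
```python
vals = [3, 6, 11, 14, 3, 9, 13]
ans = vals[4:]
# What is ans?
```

vals has length 7. The slice vals[4:] selects indices [4, 5, 6] (4->3, 5->9, 6->13), giving [3, 9, 13].

[3, 9, 13]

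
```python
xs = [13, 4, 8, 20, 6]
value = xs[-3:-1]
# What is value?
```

xs has length 5. The slice xs[-3:-1] selects indices [2, 3] (2->8, 3->20), giving [8, 20].

[8, 20]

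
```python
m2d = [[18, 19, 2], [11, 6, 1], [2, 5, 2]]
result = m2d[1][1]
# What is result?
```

m2d[1] = [11, 6, 1]. Taking column 1 of that row yields 6.

6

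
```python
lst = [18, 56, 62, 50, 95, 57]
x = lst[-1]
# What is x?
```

lst has length 6. Negative index -1 maps to positive index 6 + (-1) = 5. lst[5] = 57.

57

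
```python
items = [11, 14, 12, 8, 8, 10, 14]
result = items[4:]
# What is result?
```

items has length 7. The slice items[4:] selects indices [4, 5, 6] (4->8, 5->10, 6->14), giving [8, 10, 14].

[8, 10, 14]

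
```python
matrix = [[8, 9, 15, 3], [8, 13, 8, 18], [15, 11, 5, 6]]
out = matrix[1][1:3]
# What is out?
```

matrix[1] = [8, 13, 8, 18]. matrix[1] has length 4. The slice matrix[1][1:3] selects indices [1, 2] (1->13, 2->8), giving [13, 8].

[13, 8]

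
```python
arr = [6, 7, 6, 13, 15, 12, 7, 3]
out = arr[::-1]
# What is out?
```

arr has length 8. The slice arr[::-1] selects indices [7, 6, 5, 4, 3, 2, 1, 0] (7->3, 6->7, 5->12, 4->15, 3->13, 2->6, 1->7, 0->6), giving [3, 7, 12, 15, 13, 6, 7, 6].

[3, 7, 12, 15, 13, 6, 7, 6]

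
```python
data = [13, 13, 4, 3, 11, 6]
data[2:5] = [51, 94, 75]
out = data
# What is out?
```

data starts as [13, 13, 4, 3, 11, 6] (length 6). The slice data[2:5] covers indices [2, 3, 4] with values [4, 3, 11]. Replacing that slice with [51, 94, 75] (same length) produces [13, 13, 51, 94, 75, 6].

[13, 13, 51, 94, 75, 6]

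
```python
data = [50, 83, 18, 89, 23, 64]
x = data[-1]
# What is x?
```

data has length 6. Negative index -1 maps to positive index 6 + (-1) = 5. data[5] = 64.

64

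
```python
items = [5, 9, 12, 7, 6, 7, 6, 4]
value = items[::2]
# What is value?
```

items has length 8. The slice items[::2] selects indices [0, 2, 4, 6] (0->5, 2->12, 4->6, 6->6), giving [5, 12, 6, 6].

[5, 12, 6, 6]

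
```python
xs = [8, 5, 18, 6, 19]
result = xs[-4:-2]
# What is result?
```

xs has length 5. The slice xs[-4:-2] selects indices [1, 2] (1->5, 2->18), giving [5, 18].

[5, 18]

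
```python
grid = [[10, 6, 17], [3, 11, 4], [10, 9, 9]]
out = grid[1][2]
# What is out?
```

grid[1] = [3, 11, 4]. Taking column 2 of that row yields 4.

4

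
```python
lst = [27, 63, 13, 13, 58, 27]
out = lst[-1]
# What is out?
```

lst has length 6. Negative index -1 maps to positive index 6 + (-1) = 5. lst[5] = 27.

27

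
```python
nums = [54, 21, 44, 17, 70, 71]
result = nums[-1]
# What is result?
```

nums has length 6. Negative index -1 maps to positive index 6 + (-1) = 5. nums[5] = 71.

71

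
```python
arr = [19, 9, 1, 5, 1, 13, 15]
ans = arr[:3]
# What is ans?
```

arr has length 7. The slice arr[:3] selects indices [0, 1, 2] (0->19, 1->9, 2->1), giving [19, 9, 1].

[19, 9, 1]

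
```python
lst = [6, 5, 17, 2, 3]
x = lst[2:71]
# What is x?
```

lst has length 5. The slice lst[2:71] selects indices [2, 3, 4] (2->17, 3->2, 4->3), giving [17, 2, 3].

[17, 2, 3]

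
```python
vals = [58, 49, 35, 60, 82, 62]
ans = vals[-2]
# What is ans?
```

vals has length 6. Negative index -2 maps to positive index 6 + (-2) = 4. vals[4] = 82.

82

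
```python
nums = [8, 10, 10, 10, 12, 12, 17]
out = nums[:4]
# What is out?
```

nums has length 7. The slice nums[:4] selects indices [0, 1, 2, 3] (0->8, 1->10, 2->10, 3->10), giving [8, 10, 10, 10].

[8, 10, 10, 10]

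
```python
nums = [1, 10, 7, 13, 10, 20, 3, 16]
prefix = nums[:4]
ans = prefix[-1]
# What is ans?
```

nums has length 8. The slice nums[:4] selects indices [0, 1, 2, 3] (0->1, 1->10, 2->7, 3->13), giving [1, 10, 7, 13]. So prefix = [1, 10, 7, 13]. Then prefix[-1] = 13.

13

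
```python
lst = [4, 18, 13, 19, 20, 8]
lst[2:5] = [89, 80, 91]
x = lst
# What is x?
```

lst starts as [4, 18, 13, 19, 20, 8] (length 6). The slice lst[2:5] covers indices [2, 3, 4] with values [13, 19, 20]. Replacing that slice with [89, 80, 91] (same length) produces [4, 18, 89, 80, 91, 8].

[4, 18, 89, 80, 91, 8]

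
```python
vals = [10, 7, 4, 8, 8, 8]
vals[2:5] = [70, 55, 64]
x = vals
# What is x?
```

vals starts as [10, 7, 4, 8, 8, 8] (length 6). The slice vals[2:5] covers indices [2, 3, 4] with values [4, 8, 8]. Replacing that slice with [70, 55, 64] (same length) produces [10, 7, 70, 55, 64, 8].

[10, 7, 70, 55, 64, 8]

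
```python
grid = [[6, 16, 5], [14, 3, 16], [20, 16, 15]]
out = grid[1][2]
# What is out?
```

grid[1] = [14, 3, 16]. Taking column 2 of that row yields 16.

16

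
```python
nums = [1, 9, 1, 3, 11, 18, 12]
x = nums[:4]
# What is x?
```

nums has length 7. The slice nums[:4] selects indices [0, 1, 2, 3] (0->1, 1->9, 2->1, 3->3), giving [1, 9, 1, 3].

[1, 9, 1, 3]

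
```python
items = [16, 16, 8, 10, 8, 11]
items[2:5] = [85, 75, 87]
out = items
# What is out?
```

items starts as [16, 16, 8, 10, 8, 11] (length 6). The slice items[2:5] covers indices [2, 3, 4] with values [8, 10, 8]. Replacing that slice with [85, 75, 87] (same length) produces [16, 16, 85, 75, 87, 11].

[16, 16, 85, 75, 87, 11]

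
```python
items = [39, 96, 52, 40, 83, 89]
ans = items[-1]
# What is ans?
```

items has length 6. Negative index -1 maps to positive index 6 + (-1) = 5. items[5] = 89.

89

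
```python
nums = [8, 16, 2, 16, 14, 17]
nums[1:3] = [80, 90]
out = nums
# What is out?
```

nums starts as [8, 16, 2, 16, 14, 17] (length 6). The slice nums[1:3] covers indices [1, 2] with values [16, 2]. Replacing that slice with [80, 90] (same length) produces [8, 80, 90, 16, 14, 17].

[8, 80, 90, 16, 14, 17]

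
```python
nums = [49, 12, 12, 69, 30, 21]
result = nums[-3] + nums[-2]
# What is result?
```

nums has length 6. Negative index -3 maps to positive index 6 + (-3) = 3. nums[3] = 69.
nums has length 6. Negative index -2 maps to positive index 6 + (-2) = 4. nums[4] = 30.
Sum: 69 + 30 = 99.

99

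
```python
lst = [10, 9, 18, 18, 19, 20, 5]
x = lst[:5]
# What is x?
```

lst has length 7. The slice lst[:5] selects indices [0, 1, 2, 3, 4] (0->10, 1->9, 2->18, 3->18, 4->19), giving [10, 9, 18, 18, 19].

[10, 9, 18, 18, 19]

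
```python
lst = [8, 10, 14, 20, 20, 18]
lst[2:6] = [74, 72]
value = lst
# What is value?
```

lst starts as [8, 10, 14, 20, 20, 18] (length 6). The slice lst[2:6] covers indices [2, 3, 4, 5] with values [14, 20, 20, 18]. Replacing that slice with [74, 72] (different length) produces [8, 10, 74, 72].

[8, 10, 74, 72]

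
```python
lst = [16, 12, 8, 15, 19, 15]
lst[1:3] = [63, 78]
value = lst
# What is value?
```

lst starts as [16, 12, 8, 15, 19, 15] (length 6). The slice lst[1:3] covers indices [1, 2] with values [12, 8]. Replacing that slice with [63, 78] (same length) produces [16, 63, 78, 15, 19, 15].

[16, 63, 78, 15, 19, 15]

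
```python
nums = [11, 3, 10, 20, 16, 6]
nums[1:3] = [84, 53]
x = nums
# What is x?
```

nums starts as [11, 3, 10, 20, 16, 6] (length 6). The slice nums[1:3] covers indices [1, 2] with values [3, 10]. Replacing that slice with [84, 53] (same length) produces [11, 84, 53, 20, 16, 6].

[11, 84, 53, 20, 16, 6]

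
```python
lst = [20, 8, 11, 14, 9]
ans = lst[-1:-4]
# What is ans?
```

lst has length 5. The slice lst[-1:-4] resolves to an empty index range, so the result is [].

[]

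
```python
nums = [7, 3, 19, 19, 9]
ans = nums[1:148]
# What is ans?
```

nums has length 5. The slice nums[1:148] selects indices [1, 2, 3, 4] (1->3, 2->19, 3->19, 4->9), giving [3, 19, 19, 9].

[3, 19, 19, 9]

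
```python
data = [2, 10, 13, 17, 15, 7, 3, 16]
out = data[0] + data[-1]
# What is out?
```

data has length 8. data[0] = 2.
data has length 8. Negative index -1 maps to positive index 8 + (-1) = 7. data[7] = 16.
Sum: 2 + 16 = 18.

18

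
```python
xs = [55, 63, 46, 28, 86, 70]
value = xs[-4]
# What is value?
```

xs has length 6. Negative index -4 maps to positive index 6 + (-4) = 2. xs[2] = 46.

46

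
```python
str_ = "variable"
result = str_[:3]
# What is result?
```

str_ has length 8. The slice str_[:3] selects indices [0, 1, 2] (0->'v', 1->'a', 2->'r'), giving 'var'.

'var'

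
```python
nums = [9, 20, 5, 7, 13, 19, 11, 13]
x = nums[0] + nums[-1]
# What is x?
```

nums has length 8. nums[0] = 9.
nums has length 8. Negative index -1 maps to positive index 8 + (-1) = 7. nums[7] = 13.
Sum: 9 + 13 = 22.

22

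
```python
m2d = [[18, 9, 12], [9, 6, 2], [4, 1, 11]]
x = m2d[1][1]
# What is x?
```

m2d[1] = [9, 6, 2]. Taking column 1 of that row yields 6.

6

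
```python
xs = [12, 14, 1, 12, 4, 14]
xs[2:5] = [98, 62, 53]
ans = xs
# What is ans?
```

xs starts as [12, 14, 1, 12, 4, 14] (length 6). The slice xs[2:5] covers indices [2, 3, 4] with values [1, 12, 4]. Replacing that slice with [98, 62, 53] (same length) produces [12, 14, 98, 62, 53, 14].

[12, 14, 98, 62, 53, 14]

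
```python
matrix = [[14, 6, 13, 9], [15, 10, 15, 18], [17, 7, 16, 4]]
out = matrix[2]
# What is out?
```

matrix has 3 rows. Row 2 is [17, 7, 16, 4].

[17, 7, 16, 4]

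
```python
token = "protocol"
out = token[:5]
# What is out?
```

token has length 8. The slice token[:5] selects indices [0, 1, 2, 3, 4] (0->'p', 1->'r', 2->'o', 3->'t', 4->'o'), giving 'proto'.

'proto'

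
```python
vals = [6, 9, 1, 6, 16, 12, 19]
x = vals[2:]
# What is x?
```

vals has length 7. The slice vals[2:] selects indices [2, 3, 4, 5, 6] (2->1, 3->6, 4->16, 5->12, 6->19), giving [1, 6, 16, 12, 19].

[1, 6, 16, 12, 19]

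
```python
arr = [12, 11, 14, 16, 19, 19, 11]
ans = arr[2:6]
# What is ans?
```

arr has length 7. The slice arr[2:6] selects indices [2, 3, 4, 5] (2->14, 3->16, 4->19, 5->19), giving [14, 16, 19, 19].

[14, 16, 19, 19]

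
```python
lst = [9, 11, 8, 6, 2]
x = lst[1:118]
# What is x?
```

lst has length 5. The slice lst[1:118] selects indices [1, 2, 3, 4] (1->11, 2->8, 3->6, 4->2), giving [11, 8, 6, 2].

[11, 8, 6, 2]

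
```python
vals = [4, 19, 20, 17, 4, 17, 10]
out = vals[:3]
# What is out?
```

vals has length 7. The slice vals[:3] selects indices [0, 1, 2] (0->4, 1->19, 2->20), giving [4, 19, 20].

[4, 19, 20]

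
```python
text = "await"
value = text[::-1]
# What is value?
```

text has length 5. The slice text[::-1] selects indices [4, 3, 2, 1, 0] (4->'t', 3->'i', 2->'a', 1->'w', 0->'a'), giving 'tiawa'.

'tiawa'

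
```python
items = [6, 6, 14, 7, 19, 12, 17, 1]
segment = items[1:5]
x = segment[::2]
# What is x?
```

items has length 8. The slice items[1:5] selects indices [1, 2, 3, 4] (1->6, 2->14, 3->7, 4->19), giving [6, 14, 7, 19]. So segment = [6, 14, 7, 19]. segment has length 4. The slice segment[::2] selects indices [0, 2] (0->6, 2->7), giving [6, 7].

[6, 7]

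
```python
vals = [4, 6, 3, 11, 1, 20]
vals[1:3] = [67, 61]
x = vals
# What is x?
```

vals starts as [4, 6, 3, 11, 1, 20] (length 6). The slice vals[1:3] covers indices [1, 2] with values [6, 3]. Replacing that slice with [67, 61] (same length) produces [4, 67, 61, 11, 1, 20].

[4, 67, 61, 11, 1, 20]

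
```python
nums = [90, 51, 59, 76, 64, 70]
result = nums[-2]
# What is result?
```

nums has length 6. Negative index -2 maps to positive index 6 + (-2) = 4. nums[4] = 64.

64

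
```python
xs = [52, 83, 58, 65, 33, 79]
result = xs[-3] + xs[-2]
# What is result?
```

xs has length 6. Negative index -3 maps to positive index 6 + (-3) = 3. xs[3] = 65.
xs has length 6. Negative index -2 maps to positive index 6 + (-2) = 4. xs[4] = 33.
Sum: 65 + 33 = 98.

98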